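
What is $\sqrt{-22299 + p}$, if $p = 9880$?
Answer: $i \sqrt{12419} \approx 111.44 i$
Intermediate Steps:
$\sqrt{-22299 + p} = \sqrt{-22299 + 9880} = \sqrt{-12419} = i \sqrt{12419}$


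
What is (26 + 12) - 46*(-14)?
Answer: 682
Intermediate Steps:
(26 + 12) - 46*(-14) = 38 + 644 = 682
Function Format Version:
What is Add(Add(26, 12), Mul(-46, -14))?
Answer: 682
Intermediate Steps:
Add(Add(26, 12), Mul(-46, -14)) = Add(38, 644) = 682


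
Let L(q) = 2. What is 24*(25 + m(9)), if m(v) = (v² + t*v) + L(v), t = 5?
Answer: 3672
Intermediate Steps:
m(v) = 2 + v² + 5*v (m(v) = (v² + 5*v) + 2 = 2 + v² + 5*v)
24*(25 + m(9)) = 24*(25 + (2 + 9² + 5*9)) = 24*(25 + (2 + 81 + 45)) = 24*(25 + 128) = 24*153 = 3672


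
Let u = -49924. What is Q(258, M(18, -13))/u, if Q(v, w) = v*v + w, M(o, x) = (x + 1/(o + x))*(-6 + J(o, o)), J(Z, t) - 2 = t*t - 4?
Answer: -78149/62405 ≈ -1.2523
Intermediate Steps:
J(Z, t) = -2 + t**2 (J(Z, t) = 2 + (t*t - 4) = 2 + (t**2 - 4) = 2 + (-4 + t**2) = -2 + t**2)
M(o, x) = (-8 + o**2)*(x + 1/(o + x)) (M(o, x) = (x + 1/(o + x))*(-6 + (-2 + o**2)) = (x + 1/(o + x))*(-8 + o**2) = (-8 + o**2)*(x + 1/(o + x)))
Q(v, w) = w + v**2 (Q(v, w) = v**2 + w = w + v**2)
Q(258, M(18, -13))/u = ((-8 + 18**2 - 8*(-13)**2 - 13*18**3 + 18**2*(-13)**2 - 8*18*(-13))/(18 - 13) + 258**2)/(-49924) = ((-8 + 324 - 8*169 - 13*5832 + 324*169 + 1872)/5 + 66564)*(-1/49924) = ((-8 + 324 - 1352 - 75816 + 54756 + 1872)/5 + 66564)*(-1/49924) = ((1/5)*(-20224) + 66564)*(-1/49924) = (-20224/5 + 66564)*(-1/49924) = (312596/5)*(-1/49924) = -78149/62405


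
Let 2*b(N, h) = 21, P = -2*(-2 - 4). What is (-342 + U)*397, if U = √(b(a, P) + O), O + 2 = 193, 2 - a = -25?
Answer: -135774 + 397*√806/2 ≈ -1.3014e+5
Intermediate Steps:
a = 27 (a = 2 - 1*(-25) = 2 + 25 = 27)
O = 191 (O = -2 + 193 = 191)
P = 12 (P = -2*(-6) = 12)
b(N, h) = 21/2 (b(N, h) = (½)*21 = 21/2)
U = √806/2 (U = √(21/2 + 191) = √(403/2) = √806/2 ≈ 14.195)
(-342 + U)*397 = (-342 + √806/2)*397 = -135774 + 397*√806/2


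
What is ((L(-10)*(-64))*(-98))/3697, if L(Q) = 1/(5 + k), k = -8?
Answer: -6272/11091 ≈ -0.56550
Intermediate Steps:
L(Q) = -⅓ (L(Q) = 1/(5 - 8) = 1/(-3) = -⅓)
((L(-10)*(-64))*(-98))/3697 = (-⅓*(-64)*(-98))/3697 = ((64/3)*(-98))*(1/3697) = -6272/3*1/3697 = -6272/11091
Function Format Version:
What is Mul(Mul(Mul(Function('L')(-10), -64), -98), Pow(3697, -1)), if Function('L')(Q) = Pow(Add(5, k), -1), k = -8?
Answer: Rational(-6272, 11091) ≈ -0.56550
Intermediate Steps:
Function('L')(Q) = Rational(-1, 3) (Function('L')(Q) = Pow(Add(5, -8), -1) = Pow(-3, -1) = Rational(-1, 3))
Mul(Mul(Mul(Function('L')(-10), -64), -98), Pow(3697, -1)) = Mul(Mul(Mul(Rational(-1, 3), -64), -98), Pow(3697, -1)) = Mul(Mul(Rational(64, 3), -98), Rational(1, 3697)) = Mul(Rational(-6272, 3), Rational(1, 3697)) = Rational(-6272, 11091)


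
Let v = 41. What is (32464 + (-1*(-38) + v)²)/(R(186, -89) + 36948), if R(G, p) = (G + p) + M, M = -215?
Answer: 7741/7366 ≈ 1.0509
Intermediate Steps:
R(G, p) = -215 + G + p (R(G, p) = (G + p) - 215 = -215 + G + p)
(32464 + (-1*(-38) + v)²)/(R(186, -89) + 36948) = (32464 + (-1*(-38) + 41)²)/((-215 + 186 - 89) + 36948) = (32464 + (38 + 41)²)/(-118 + 36948) = (32464 + 79²)/36830 = (32464 + 6241)*(1/36830) = 38705*(1/36830) = 7741/7366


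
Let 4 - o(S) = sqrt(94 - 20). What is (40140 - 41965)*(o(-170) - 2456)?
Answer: 4474900 + 1825*sqrt(74) ≈ 4.4906e+6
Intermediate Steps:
o(S) = 4 - sqrt(74) (o(S) = 4 - sqrt(94 - 20) = 4 - sqrt(74))
(40140 - 41965)*(o(-170) - 2456) = (40140 - 41965)*((4 - sqrt(74)) - 2456) = -1825*(-2452 - sqrt(74)) = 4474900 + 1825*sqrt(74)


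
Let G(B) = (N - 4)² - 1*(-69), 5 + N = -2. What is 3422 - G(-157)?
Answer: 3232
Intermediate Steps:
N = -7 (N = -5 - 2 = -7)
G(B) = 190 (G(B) = (-7 - 4)² - 1*(-69) = (-11)² + 69 = 121 + 69 = 190)
3422 - G(-157) = 3422 - 1*190 = 3422 - 190 = 3232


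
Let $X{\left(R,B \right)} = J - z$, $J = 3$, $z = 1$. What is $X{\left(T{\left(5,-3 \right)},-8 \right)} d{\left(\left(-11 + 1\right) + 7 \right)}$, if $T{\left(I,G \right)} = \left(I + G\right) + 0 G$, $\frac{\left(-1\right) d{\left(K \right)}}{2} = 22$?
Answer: $-88$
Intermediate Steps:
$d{\left(K \right)} = -44$ ($d{\left(K \right)} = \left(-2\right) 22 = -44$)
$T{\left(I,G \right)} = G + I$ ($T{\left(I,G \right)} = \left(G + I\right) + 0 = G + I$)
$X{\left(R,B \right)} = 2$ ($X{\left(R,B \right)} = 3 - 1 = 2$)
$X{\left(T{\left(5,-3 \right)},-8 \right)} d{\left(\left(-11 + 1\right) + 7 \right)} = 2 \left(-44\right) = -88$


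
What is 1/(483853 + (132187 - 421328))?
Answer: 1/194712 ≈ 5.1358e-6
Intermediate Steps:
1/(483853 + (132187 - 421328)) = 1/(483853 - 289141) = 1/194712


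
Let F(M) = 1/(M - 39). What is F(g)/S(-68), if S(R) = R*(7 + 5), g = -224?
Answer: 1/214608 ≈ 4.6597e-6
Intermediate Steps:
S(R) = 12*R (S(R) = R*12 = 12*R)
F(M) = 1/(-39 + M)
F(g)/S(-68) = 1/((-39 - 224)*((12*(-68)))) = 1/(-263*(-816)) = -1/263*(-1/816) = 1/214608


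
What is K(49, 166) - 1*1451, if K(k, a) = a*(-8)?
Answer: -2779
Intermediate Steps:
K(k, a) = -8*a
K(49, 166) - 1*1451 = -8*166 - 1*1451 = -1328 - 1451 = -2779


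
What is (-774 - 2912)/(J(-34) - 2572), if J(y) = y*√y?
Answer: 1185049/831811 - 31331*I*√34/1663622 ≈ 1.4247 - 0.10981*I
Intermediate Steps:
J(y) = y^(3/2)
(-774 - 2912)/(J(-34) - 2572) = (-774 - 2912)/((-34)^(3/2) - 2572) = -3686/(-34*I*√34 - 2572) = -3686/(-2572 - 34*I*√34)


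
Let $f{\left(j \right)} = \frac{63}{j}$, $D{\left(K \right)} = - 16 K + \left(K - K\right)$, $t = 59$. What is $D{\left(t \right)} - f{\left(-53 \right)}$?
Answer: $- \frac{49969}{53} \approx -942.81$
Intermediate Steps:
$D{\left(K \right)} = - 16 K$ ($D{\left(K \right)} = - 16 K + 0 = - 16 K$)
$D{\left(t \right)} - f{\left(-53 \right)} = \left(-16\right) 59 - \frac{63}{-53} = -944 - 63 \left(- \frac{1}{53}\right) = -944 - - \frac{63}{53} = -944 + \frac{63}{53} = - \frac{49969}{53}$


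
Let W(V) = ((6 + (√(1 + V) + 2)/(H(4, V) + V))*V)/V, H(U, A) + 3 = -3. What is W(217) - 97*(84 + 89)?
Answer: -3539523/211 + √218/211 ≈ -16775.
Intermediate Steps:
H(U, A) = -6 (H(U, A) = -3 - 3 = -6)
W(V) = 6 + (2 + √(1 + V))/(-6 + V) (W(V) = ((6 + (√(1 + V) + 2)/(-6 + V))*V)/V = ((6 + (2 + √(1 + V))/(-6 + V))*V)/V = (V*(6 + (2 + √(1 + V))/(-6 + V)))/V = 6 + (2 + √(1 + V))/(-6 + V))
W(217) - 97*(84 + 89) = (-34 + √(1 + 217) + 6*217)/(-6 + 217) - 97*(84 + 89) = (-34 + √218 + 1302)/211 - 97*173 = (1268 + √218)/211 - 1*16781 = (1268/211 + √218/211) - 16781 = -3539523/211 + √218/211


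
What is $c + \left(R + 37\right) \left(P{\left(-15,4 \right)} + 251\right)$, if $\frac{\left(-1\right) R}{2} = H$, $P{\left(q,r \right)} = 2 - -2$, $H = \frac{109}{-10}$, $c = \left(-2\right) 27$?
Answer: $14940$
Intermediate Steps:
$c = -54$
$H = - \frac{109}{10}$ ($H = 109 \left(- \frac{1}{10}\right) = - \frac{109}{10} \approx -10.9$)
$P{\left(q,r \right)} = 4$ ($P{\left(q,r \right)} = 2 + 2 = 4$)
$R = \frac{109}{5}$ ($R = \left(-2\right) \left(- \frac{109}{10}\right) = \frac{109}{5} \approx 21.8$)
$c + \left(R + 37\right) \left(P{\left(-15,4 \right)} + 251\right) = -54 + \left(\frac{109}{5} + 37\right) \left(4 + 251\right) = -54 + \frac{294}{5} \cdot 255 = -54 + 14994 = 14940$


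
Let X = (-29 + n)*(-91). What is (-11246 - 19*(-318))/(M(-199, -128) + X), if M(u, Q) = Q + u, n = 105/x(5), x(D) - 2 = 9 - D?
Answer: -10408/1439 ≈ -7.2328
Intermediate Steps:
x(D) = 11 - D (x(D) = 2 + (9 - D) = 11 - D)
n = 35/2 (n = 105/(11 - 1*5) = 105/(11 - 5) = 105/6 = 105*(⅙) = 35/2 ≈ 17.500)
X = 2093/2 (X = (-29 + 35/2)*(-91) = -23/2*(-91) = 2093/2 ≈ 1046.5)
(-11246 - 19*(-318))/(M(-199, -128) + X) = (-11246 - 19*(-318))/((-128 - 199) + 2093/2) = (-11246 + 6042)/(-327 + 2093/2) = -5204/1439/2 = -5204*2/1439 = -10408/1439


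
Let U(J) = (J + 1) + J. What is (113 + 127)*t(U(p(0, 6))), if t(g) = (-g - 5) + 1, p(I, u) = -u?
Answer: 1680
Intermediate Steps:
U(J) = 1 + 2*J (U(J) = (1 + J) + J = 1 + 2*J)
t(g) = -4 - g (t(g) = (-5 - g) + 1 = -4 - g)
(113 + 127)*t(U(p(0, 6))) = (113 + 127)*(-4 - (1 + 2*(-1*6))) = 240*(-4 - (1 + 2*(-6))) = 240*(-4 - (1 - 12)) = 240*(-4 - 1*(-11)) = 240*(-4 + 11) = 240*7 = 1680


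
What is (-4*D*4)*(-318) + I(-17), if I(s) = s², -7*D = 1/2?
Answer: -521/7 ≈ -74.429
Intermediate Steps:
D = -1/14 (D = -⅐/2 = -⅐*½ = -1/14 ≈ -0.071429)
(-4*D*4)*(-318) + I(-17) = (-4*(-1/14)*4)*(-318) + (-17)² = ((2/7)*4)*(-318) + 289 = (8/7)*(-318) + 289 = -2544/7 + 289 = -521/7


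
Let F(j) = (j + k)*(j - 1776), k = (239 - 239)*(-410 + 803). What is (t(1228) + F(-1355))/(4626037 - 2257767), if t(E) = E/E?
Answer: 2121253/1184135 ≈ 1.7914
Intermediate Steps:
t(E) = 1
k = 0 (k = 0*393 = 0)
F(j) = j*(-1776 + j) (F(j) = (j + 0)*(j - 1776) = j*(-1776 + j))
(t(1228) + F(-1355))/(4626037 - 2257767) = (1 - 1355*(-1776 - 1355))/(4626037 - 2257767) = (1 - 1355*(-3131))/2368270 = (1 + 4242505)*(1/2368270) = 4242506*(1/2368270) = 2121253/1184135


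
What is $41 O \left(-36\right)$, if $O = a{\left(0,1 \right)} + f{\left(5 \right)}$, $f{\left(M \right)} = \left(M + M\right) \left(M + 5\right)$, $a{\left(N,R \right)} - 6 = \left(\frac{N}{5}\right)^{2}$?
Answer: $-156456$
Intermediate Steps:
$a{\left(N,R \right)} = 6 + \frac{N^{2}}{25}$ ($a{\left(N,R \right)} = 6 + \left(\frac{N}{5}\right)^{2} = 6 + \frac{N^{2}}{25}$)
$f{\left(M \right)} = 2 M \left(5 + M\right)$
$O = 106$ ($O = \left(6 + \frac{0^{2}}{25}\right) + 2 \cdot 5 \left(5 + 5\right) = \left(6 + \frac{1}{25} \cdot 0\right) + 2 \cdot 5 \cdot 10 = \left(6 + 0\right) + 100 = 6 + 100 = 106$)
$41 O \left(-36\right) = 41 \cdot 106 \left(-36\right) = 4346 \left(-36\right) = -156456$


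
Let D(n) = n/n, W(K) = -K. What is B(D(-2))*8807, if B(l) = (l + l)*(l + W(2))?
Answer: -17614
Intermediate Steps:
D(n) = 1
B(l) = 2*l*(-2 + l) (B(l) = (l + l)*(l - 1*2) = (2*l)*(l - 2) = (2*l)*(-2 + l) = 2*l*(-2 + l))
B(D(-2))*8807 = (2*1*(-2 + 1))*8807 = (2*1*(-1))*8807 = -2*8807 = -17614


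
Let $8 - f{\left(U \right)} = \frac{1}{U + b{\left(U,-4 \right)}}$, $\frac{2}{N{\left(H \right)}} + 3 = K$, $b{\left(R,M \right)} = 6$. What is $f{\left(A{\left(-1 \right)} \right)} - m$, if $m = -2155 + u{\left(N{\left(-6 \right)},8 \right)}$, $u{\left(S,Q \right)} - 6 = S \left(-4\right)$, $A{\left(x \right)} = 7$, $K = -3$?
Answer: $\frac{84068}{39} \approx 2155.6$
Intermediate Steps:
$N{\left(H \right)} = - \frac{1}{3}$ ($N{\left(H \right)} = \frac{2}{-3 - 3} = \frac{2}{-6} = 2 \left(- \frac{1}{6}\right) = - \frac{1}{3}$)
$f{\left(U \right)} = 8 - \frac{1}{6 + U}$ ($f{\left(U \right)} = 8 - \frac{1}{U + 6} = 8 - \frac{1}{6 + U}$)
$u{\left(S,Q \right)} = 6 - 4 S$ ($u{\left(S,Q \right)} = 6 + S \left(-4\right) = 6 - 4 S$)
$m = - \frac{6443}{3}$ ($m = -2155 + \left(6 - - \frac{4}{3}\right) = -2155 + \left(6 + \frac{4}{3}\right) = -2155 + \frac{22}{3} = - \frac{6443}{3} \approx -2147.7$)
$f{\left(A{\left(-1 \right)} \right)} - m = \frac{47 + 8 \cdot 7}{6 + 7} - - \frac{6443}{3} = \frac{47 + 56}{13} + \frac{6443}{3} = \frac{1}{13} \cdot 103 + \frac{6443}{3} = \frac{103}{13} + \frac{6443}{3} = \frac{84068}{39}$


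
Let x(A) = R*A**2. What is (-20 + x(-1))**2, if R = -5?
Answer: 625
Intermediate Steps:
x(A) = -5*A**2
(-20 + x(-1))**2 = (-20 - 5*(-1)**2)**2 = (-20 - 5*1)**2 = (-20 - 5)**2 = (-25)**2 = 625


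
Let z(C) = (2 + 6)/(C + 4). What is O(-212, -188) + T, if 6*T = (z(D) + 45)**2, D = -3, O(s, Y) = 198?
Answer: 3997/6 ≈ 666.17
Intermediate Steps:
z(C) = 8/(4 + C)
T = 2809/6 (T = (8/(4 - 3) + 45)**2/6 = (8/1 + 45)**2/6 = (8*1 + 45)**2/6 = (8 + 45)**2/6 = (1/6)*53**2 = (1/6)*2809 = 2809/6 ≈ 468.17)
O(-212, -188) + T = 198 + 2809/6 = 3997/6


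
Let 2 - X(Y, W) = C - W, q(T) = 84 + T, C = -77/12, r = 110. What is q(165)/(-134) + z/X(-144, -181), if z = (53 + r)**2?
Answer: -43238631/277514 ≈ -155.81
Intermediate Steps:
C = -77/12 (C = -77*1/12 = -77/12 ≈ -6.4167)
z = 26569 (z = (53 + 110)**2 = 163**2 = 26569)
X(Y, W) = 101/12 + W (X(Y, W) = 2 - (-77/12 - W) = 2 + (77/12 + W) = 101/12 + W)
q(165)/(-134) + z/X(-144, -181) = (84 + 165)/(-134) + 26569/(101/12 - 181) = 249*(-1/134) + 26569/(-2071/12) = -249/134 + 26569*(-12/2071) = -249/134 - 318828/2071 = -43238631/277514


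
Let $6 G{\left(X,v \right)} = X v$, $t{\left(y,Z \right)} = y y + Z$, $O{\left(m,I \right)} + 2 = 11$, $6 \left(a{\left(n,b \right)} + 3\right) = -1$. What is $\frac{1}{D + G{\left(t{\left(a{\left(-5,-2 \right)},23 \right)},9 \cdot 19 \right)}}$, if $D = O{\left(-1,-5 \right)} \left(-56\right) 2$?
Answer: $- \frac{24}{1601} \approx -0.014991$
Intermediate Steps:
$a{\left(n,b \right)} = - \frac{19}{6}$ ($a{\left(n,b \right)} = -3 + \frac{1}{6} \left(-1\right) = -3 - \frac{1}{6} = - \frac{19}{6}$)
$O{\left(m,I \right)} = 9$ ($O{\left(m,I \right)} = -2 + 11 = 9$)
$t{\left(y,Z \right)} = Z + y^{2}$ ($t{\left(y,Z \right)} = y^{2} + Z = Z + y^{2}$)
$G{\left(X,v \right)} = \frac{X v}{6}$
$D = -1008$ ($D = 9 \left(-56\right) 2 = \left(-504\right) 2 = -1008$)
$\frac{1}{D + G{\left(t{\left(a{\left(-5,-2 \right)},23 \right)},9 \cdot 19 \right)}} = \frac{1}{-1008 + \frac{\left(23 + \left(- \frac{19}{6}\right)^{2}\right) 9 \cdot 19}{6}} = \frac{1}{-1008 + \frac{1}{6} \left(23 + \frac{361}{36}\right) 171} = \frac{1}{-1008 + \frac{1}{6} \cdot \frac{1189}{36} \cdot 171} = \frac{1}{-1008 + \frac{22591}{24}} = \frac{1}{- \frac{1601}{24}} = - \frac{24}{1601}$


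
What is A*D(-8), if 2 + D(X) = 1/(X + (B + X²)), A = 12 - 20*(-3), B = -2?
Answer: -428/3 ≈ -142.67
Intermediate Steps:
A = 72 (A = 12 + 60 = 72)
D(X) = -2 + 1/(-2 + X + X²) (D(X) = -2 + 1/(X + (-2 + X²)) = -2 + 1/(-2 + X + X²))
A*D(-8) = 72*((5 - 2*(-8) - 2*(-8)²)/(-2 - 8 + (-8)²)) = 72*((5 + 16 - 2*64)/(-2 - 8 + 64)) = 72*((5 + 16 - 128)/54) = 72*((1/54)*(-107)) = 72*(-107/54) = -428/3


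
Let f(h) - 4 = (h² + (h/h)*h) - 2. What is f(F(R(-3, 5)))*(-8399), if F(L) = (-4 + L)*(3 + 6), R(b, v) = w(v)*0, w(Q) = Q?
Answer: -10599538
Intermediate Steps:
R(b, v) = 0 (R(b, v) = v*0 = 0)
F(L) = -36 + 9*L (F(L) = (-4 + L)*9 = -36 + 9*L)
f(h) = 2 + h + h² (f(h) = 4 + ((h² + (h/h)*h) - 2) = 4 + ((h² + 1*h) - 2) = 4 + ((h² + h) - 2) = 4 + ((h + h²) - 2) = 4 + (-2 + h + h²) = 2 + h + h²)
f(F(R(-3, 5)))*(-8399) = (2 + (-36 + 9*0) + (-36 + 9*0)²)*(-8399) = (2 + (-36 + 0) + (-36 + 0)²)*(-8399) = (2 - 36 + (-36)²)*(-8399) = (2 - 36 + 1296)*(-8399) = 1262*(-8399) = -10599538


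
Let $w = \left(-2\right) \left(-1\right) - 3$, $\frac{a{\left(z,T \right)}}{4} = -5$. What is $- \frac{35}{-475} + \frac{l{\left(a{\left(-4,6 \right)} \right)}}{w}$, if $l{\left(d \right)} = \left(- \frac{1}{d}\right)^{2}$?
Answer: $\frac{541}{7600} \approx 0.071184$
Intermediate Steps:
$a{\left(z,T \right)} = -20$ ($a{\left(z,T \right)} = 4 \left(-5\right) = -20$)
$l{\left(d \right)} = \frac{1}{d^{2}}$
$w = -1$ ($w = 2 - 3 = -1$)
$- \frac{35}{-475} + \frac{l{\left(a{\left(-4,6 \right)} \right)}}{w} = - \frac{35}{-475} + \frac{1}{400 \left(-1\right)} = \left(-35\right) \left(- \frac{1}{475}\right) + \frac{1}{400} \left(-1\right) = \frac{7}{95} - \frac{1}{400} = \frac{541}{7600}$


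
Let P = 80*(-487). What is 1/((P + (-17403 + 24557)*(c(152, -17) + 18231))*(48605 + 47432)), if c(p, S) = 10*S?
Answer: 1/12405044933058 ≈ 8.0612e-14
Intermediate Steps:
P = -38960
1/((P + (-17403 + 24557)*(c(152, -17) + 18231))*(48605 + 47432)) = 1/((-38960 + (-17403 + 24557)*(10*(-17) + 18231))*(48605 + 47432)) = 1/((-38960 + 7154*(-170 + 18231))*96037) = 1/((-38960 + 7154*18061)*96037) = 1/((-38960 + 129208394)*96037) = 1/(129169434*96037) = 1/12405044933058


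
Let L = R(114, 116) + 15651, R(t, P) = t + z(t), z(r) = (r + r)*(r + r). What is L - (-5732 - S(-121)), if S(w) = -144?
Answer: 73337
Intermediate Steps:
z(r) = 4*r² (z(r) = (2*r)*(2*r) = 4*r²)
R(t, P) = t + 4*t²
L = 67749 (L = 114*(1 + 4*114) + 15651 = 114*(1 + 456) + 15651 = 114*457 + 15651 = 52098 + 15651 = 67749)
L - (-5732 - S(-121)) = 67749 - (-5732 - 1*(-144)) = 67749 - (-5732 + 144) = 67749 - 1*(-5588) = 67749 + 5588 = 73337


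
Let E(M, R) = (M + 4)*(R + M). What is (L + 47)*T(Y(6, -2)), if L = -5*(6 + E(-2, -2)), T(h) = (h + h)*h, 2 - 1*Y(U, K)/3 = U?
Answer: 16416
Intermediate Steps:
E(M, R) = (4 + M)*(M + R)
Y(U, K) = 6 - 3*U
T(h) = 2*h² (T(h) = (2*h)*h = 2*h²)
L = 10 (L = -5*(6 + ((-2)² + 4*(-2) + 4*(-2) - 2*(-2))) = -5*(6 + (4 - 8 - 8 + 4)) = -5*(6 - 8) = -5*(-2) = 10)
(L + 47)*T(Y(6, -2)) = (10 + 47)*(2*(6 - 3*6)²) = 57*(2*(6 - 18)²) = 57*(2*(-12)²) = 57*(2*144) = 57*288 = 16416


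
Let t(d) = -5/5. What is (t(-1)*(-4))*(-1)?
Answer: -4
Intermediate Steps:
t(d) = -1 (t(d) = -5*⅕ = -1)
(t(-1)*(-4))*(-1) = -1*(-4)*(-1) = 4*(-1) = -4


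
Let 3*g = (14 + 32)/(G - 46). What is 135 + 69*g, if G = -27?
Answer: 8797/73 ≈ 120.51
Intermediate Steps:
g = -46/219 (g = ((14 + 32)/(-27 - 46))/3 = (46/(-73))/3 = (46*(-1/73))/3 = (⅓)*(-46/73) = -46/219 ≈ -0.21005)
135 + 69*g = 135 + 69*(-46/219) = 135 - 1058/73 = 8797/73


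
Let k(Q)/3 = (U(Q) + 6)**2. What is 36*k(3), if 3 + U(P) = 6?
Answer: 8748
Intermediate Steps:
U(P) = 3 (U(P) = -3 + 6 = 3)
k(Q) = 243 (k(Q) = 3*(3 + 6)**2 = 3*9**2 = 3*81 = 243)
36*k(3) = 36*243 = 8748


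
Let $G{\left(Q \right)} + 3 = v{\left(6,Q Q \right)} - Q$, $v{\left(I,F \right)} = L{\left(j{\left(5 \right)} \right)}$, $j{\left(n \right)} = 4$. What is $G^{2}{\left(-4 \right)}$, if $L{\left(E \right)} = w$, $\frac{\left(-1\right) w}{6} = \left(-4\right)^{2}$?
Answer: $9025$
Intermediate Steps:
$w = -96$ ($w = - 6 \left(-4\right)^{2} = \left(-6\right) 16 = -96$)
$L{\left(E \right)} = -96$
$v{\left(I,F \right)} = -96$
$G{\left(Q \right)} = -99 - Q$ ($G{\left(Q \right)} = -3 - \left(96 + Q\right) = -99 - Q$)
$G^{2}{\left(-4 \right)} = \left(-99 - -4\right)^{2} = \left(-99 + 4\right)^{2} = \left(-95\right)^{2} = 9025$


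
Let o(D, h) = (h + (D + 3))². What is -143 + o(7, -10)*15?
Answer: -143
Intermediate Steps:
o(D, h) = (3 + D + h)² (o(D, h) = (h + (3 + D))² = (3 + D + h)²)
-143 + o(7, -10)*15 = -143 + (3 + 7 - 10)²*15 = -143 + 0²*15 = -143 + 0*15 = -143 + 0 = -143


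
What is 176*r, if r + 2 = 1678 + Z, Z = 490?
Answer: 381216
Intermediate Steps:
r = 2166 (r = -2 + (1678 + 490) = -2 + 2168 = 2166)
176*r = 176*2166 = 381216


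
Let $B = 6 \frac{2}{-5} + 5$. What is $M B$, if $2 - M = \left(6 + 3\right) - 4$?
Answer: $- \frac{39}{5} \approx -7.8$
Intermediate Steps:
$B = \frac{13}{5}$ ($B = 6 \cdot 2 \left(- \frac{1}{5}\right) + 5 = 6 \left(- \frac{2}{5}\right) + 5 = - \frac{12}{5} + 5 = \frac{13}{5} \approx 2.6$)
$M = -3$ ($M = 2 - \left(\left(6 + 3\right) - 4\right) = 2 - \left(9 - 4\right) = 2 - 5 = -3$)
$M B = \left(-3\right) \frac{13}{5} = - \frac{39}{5}$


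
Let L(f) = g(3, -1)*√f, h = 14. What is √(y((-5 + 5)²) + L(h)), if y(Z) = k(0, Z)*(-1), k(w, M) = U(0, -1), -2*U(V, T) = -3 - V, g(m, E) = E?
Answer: √(-6 - 4*√14)/2 ≈ 2.2895*I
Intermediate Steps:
U(V, T) = 3/2 + V/2 (U(V, T) = -(-3 - V)/2 = 3/2 + V/2)
L(f) = -√f
k(w, M) = 3/2 (k(w, M) = 3/2 + (½)*0 = 3/2 + 0 = 3/2)
y(Z) = -3/2 (y(Z) = (3/2)*(-1) = -3/2)
√(y((-5 + 5)²) + L(h)) = √(-3/2 - √14)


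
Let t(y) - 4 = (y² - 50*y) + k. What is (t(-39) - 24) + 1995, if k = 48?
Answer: 5494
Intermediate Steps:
t(y) = 52 + y² - 50*y (t(y) = 4 + ((y² - 50*y) + 48) = 4 + (48 + y² - 50*y) = 52 + y² - 50*y)
(t(-39) - 24) + 1995 = ((52 + (-39)² - 50*(-39)) - 24) + 1995 = ((52 + 1521 + 1950) - 24) + 1995 = (3523 - 24) + 1995 = 3499 + 1995 = 5494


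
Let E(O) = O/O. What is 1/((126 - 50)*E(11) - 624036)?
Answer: -1/623960 ≈ -1.6027e-6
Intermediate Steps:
E(O) = 1
1/((126 - 50)*E(11) - 624036) = 1/((126 - 50)*1 - 624036) = 1/(76*1 - 624036) = 1/(76 - 624036) = 1/(-623960) = -1/623960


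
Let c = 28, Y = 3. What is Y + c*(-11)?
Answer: -305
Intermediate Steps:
Y + c*(-11) = 3 + 28*(-11) = 3 - 308 = -305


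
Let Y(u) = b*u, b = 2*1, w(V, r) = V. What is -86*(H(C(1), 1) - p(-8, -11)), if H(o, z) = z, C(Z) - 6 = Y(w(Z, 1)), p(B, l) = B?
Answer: -774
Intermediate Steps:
b = 2
Y(u) = 2*u
C(Z) = 6 + 2*Z
-86*(H(C(1), 1) - p(-8, -11)) = -86*(1 - 1*(-8)) = -86*(1 + 8) = -86*9 = -774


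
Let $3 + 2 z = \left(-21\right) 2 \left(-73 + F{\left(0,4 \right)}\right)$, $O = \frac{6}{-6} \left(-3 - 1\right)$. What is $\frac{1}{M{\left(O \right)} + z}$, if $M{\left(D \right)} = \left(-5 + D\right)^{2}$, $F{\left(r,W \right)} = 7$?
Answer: $\frac{2}{2771} \approx 0.00072176$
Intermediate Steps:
$O = 4$ ($O = 6 \left(- \frac{1}{6}\right) \left(-4\right) = \left(-1\right) \left(-4\right) = 4$)
$z = \frac{2769}{2}$ ($z = - \frac{3}{2} + \frac{\left(-21\right) 2 \left(-73 + 7\right)}{2} = - \frac{3}{2} + \frac{\left(-42\right) \left(-66\right)}{2} = - \frac{3}{2} + \frac{1}{2} \cdot 2772 = - \frac{3}{2} + 1386 = \frac{2769}{2} \approx 1384.5$)
$\frac{1}{M{\left(O \right)} + z} = \frac{1}{\left(-5 + 4\right)^{2} + \frac{2769}{2}} = \frac{1}{\left(-1\right)^{2} + \frac{2769}{2}} = \frac{1}{1 + \frac{2769}{2}} = \frac{1}{\frac{2771}{2}} = \frac{2}{2771}$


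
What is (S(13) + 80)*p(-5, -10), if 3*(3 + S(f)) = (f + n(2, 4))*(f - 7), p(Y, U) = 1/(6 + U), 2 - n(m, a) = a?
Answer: -99/4 ≈ -24.750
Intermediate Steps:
n(m, a) = 2 - a
S(f) = -3 + (-7 + f)*(-2 + f)/3 (S(f) = -3 + ((f + (2 - 1*4))*(f - 7))/3 = -3 + ((f + (2 - 4))*(-7 + f))/3 = -3 + ((f - 2)*(-7 + f))/3 = -3 + ((-2 + f)*(-7 + f))/3 = -3 + ((-7 + f)*(-2 + f))/3 = -3 + (-7 + f)*(-2 + f)/3)
(S(13) + 80)*p(-5, -10) = ((5/3 - 3*13 + (1/3)*13**2) + 80)/(6 - 10) = ((5/3 - 39 + (1/3)*169) + 80)/(-4) = ((5/3 - 39 + 169/3) + 80)*(-1/4) = (19 + 80)*(-1/4) = 99*(-1/4) = -99/4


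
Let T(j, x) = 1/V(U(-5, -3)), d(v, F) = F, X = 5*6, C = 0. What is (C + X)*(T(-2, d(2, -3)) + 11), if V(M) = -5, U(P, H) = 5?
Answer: 324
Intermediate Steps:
X = 30
T(j, x) = -1/5 (T(j, x) = 1/(-5) = -1/5)
(C + X)*(T(-2, d(2, -3)) + 11) = (0 + 30)*(-1/5 + 11) = 30*(54/5) = 324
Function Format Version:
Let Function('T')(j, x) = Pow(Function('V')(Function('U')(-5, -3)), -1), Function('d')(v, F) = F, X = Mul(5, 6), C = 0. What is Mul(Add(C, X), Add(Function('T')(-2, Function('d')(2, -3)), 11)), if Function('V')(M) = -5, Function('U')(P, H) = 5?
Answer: 324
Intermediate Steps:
X = 30
Function('T')(j, x) = Rational(-1, 5) (Function('T')(j, x) = Pow(-5, -1) = Rational(-1, 5))
Mul(Add(C, X), Add(Function('T')(-2, Function('d')(2, -3)), 11)) = Mul(Add(0, 30), Add(Rational(-1, 5), 11)) = Mul(30, Rational(54, 5)) = 324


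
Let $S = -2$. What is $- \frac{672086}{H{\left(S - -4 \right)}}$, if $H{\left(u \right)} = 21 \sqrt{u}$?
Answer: $- \frac{336043 \sqrt{2}}{21} \approx -22630.0$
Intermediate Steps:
$- \frac{672086}{H{\left(S - -4 \right)}} = - \frac{672086}{21 \sqrt{-2 - -4}} = - \frac{672086}{21 \sqrt{-2 + 4}} = - \frac{672086}{21 \sqrt{2}} = - 672086 \frac{\sqrt{2}}{42} = - \frac{336043 \sqrt{2}}{21}$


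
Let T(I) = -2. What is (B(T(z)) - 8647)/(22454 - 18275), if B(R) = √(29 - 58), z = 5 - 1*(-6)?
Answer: -8647/4179 + I*√29/4179 ≈ -2.0692 + 0.0012886*I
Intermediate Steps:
z = 11 (z = 5 + 6 = 11)
B(R) = I*√29 (B(R) = √(-29) = I*√29)
(B(T(z)) - 8647)/(22454 - 18275) = (I*√29 - 8647)/(22454 - 18275) = (-8647 + I*√29)/4179 = (-8647 + I*√29)*(1/4179) = -8647/4179 + I*√29/4179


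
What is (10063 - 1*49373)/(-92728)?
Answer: 19655/46364 ≈ 0.42393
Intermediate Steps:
(10063 - 1*49373)/(-92728) = (10063 - 49373)*(-1/92728) = -39310*(-1/92728) = 19655/46364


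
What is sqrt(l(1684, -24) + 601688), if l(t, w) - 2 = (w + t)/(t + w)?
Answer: sqrt(601691) ≈ 775.69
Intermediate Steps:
l(t, w) = 3 (l(t, w) = 2 + (w + t)/(t + w) = 2 + (t + w)/(t + w) = 2 + 1 = 3)
sqrt(l(1684, -24) + 601688) = sqrt(3 + 601688) = sqrt(601691)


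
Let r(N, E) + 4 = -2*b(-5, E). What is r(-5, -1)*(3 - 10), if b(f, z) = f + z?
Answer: -56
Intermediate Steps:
r(N, E) = 6 - 2*E (r(N, E) = -4 - 2*(-5 + E) = -4 + (10 - 2*E) = 6 - 2*E)
r(-5, -1)*(3 - 10) = (6 - 2*(-1))*(3 - 10) = (6 + 2)*(-7) = 8*(-7) = -56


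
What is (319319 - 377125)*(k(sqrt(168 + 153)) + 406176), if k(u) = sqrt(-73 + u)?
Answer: -23479409856 - 57806*I*sqrt(73 - sqrt(321)) ≈ -2.3479e+10 - 4.2903e+5*I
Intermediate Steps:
(319319 - 377125)*(k(sqrt(168 + 153)) + 406176) = (319319 - 377125)*(sqrt(-73 + sqrt(168 + 153)) + 406176) = -57806*(sqrt(-73 + sqrt(321)) + 406176) = -57806*(406176 + sqrt(-73 + sqrt(321))) = -23479409856 - 57806*sqrt(-73 + sqrt(321))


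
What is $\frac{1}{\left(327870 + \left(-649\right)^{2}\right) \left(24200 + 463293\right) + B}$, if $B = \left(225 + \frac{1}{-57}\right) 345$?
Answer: $\frac{19}{6938171985817} \approx 2.7385 \cdot 10^{-12}$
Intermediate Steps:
$B = \frac{1474760}{19}$ ($B = \left(225 - \frac{1}{57}\right) 345 = \frac{12824}{57} \cdot 345 = \frac{1474760}{19} \approx 77619.0$)
$\frac{1}{\left(327870 + \left(-649\right)^{2}\right) \left(24200 + 463293\right) + B} = \frac{1}{\left(327870 + \left(-649\right)^{2}\right) \left(24200 + 463293\right) + \frac{1474760}{19}} = \frac{1}{\left(327870 + 421201\right) 487493 + \frac{1474760}{19}} = \frac{1}{749071 \cdot 487493 + \frac{1474760}{19}} = \frac{1}{365166869003 + \frac{1474760}{19}} = \frac{1}{\frac{6938171985817}{19}} = \frac{19}{6938171985817}$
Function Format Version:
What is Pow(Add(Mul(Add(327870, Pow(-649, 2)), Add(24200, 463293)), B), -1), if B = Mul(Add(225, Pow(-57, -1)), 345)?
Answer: Rational(19, 6938171985817) ≈ 2.7385e-12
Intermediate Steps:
B = Rational(1474760, 19) (B = Mul(Add(225, Rational(-1, 57)), 345) = Mul(Rational(12824, 57), 345) = Rational(1474760, 19) ≈ 77619.)
Pow(Add(Mul(Add(327870, Pow(-649, 2)), Add(24200, 463293)), B), -1) = Pow(Add(Mul(Add(327870, Pow(-649, 2)), Add(24200, 463293)), Rational(1474760, 19)), -1) = Pow(Add(Mul(Add(327870, 421201), 487493), Rational(1474760, 19)), -1) = Pow(Add(Mul(749071, 487493), Rational(1474760, 19)), -1) = Pow(Add(365166869003, Rational(1474760, 19)), -1) = Pow(Rational(6938171985817, 19), -1) = Rational(19, 6938171985817)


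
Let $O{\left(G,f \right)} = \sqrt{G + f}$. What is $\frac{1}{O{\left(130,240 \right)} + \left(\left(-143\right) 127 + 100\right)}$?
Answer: $- \frac{18061}{326199351} - \frac{\sqrt{370}}{326199351} \approx -5.5427 \cdot 10^{-5}$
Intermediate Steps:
$\frac{1}{O{\left(130,240 \right)} + \left(\left(-143\right) 127 + 100\right)} = \frac{1}{\sqrt{130 + 240} + \left(\left(-143\right) 127 + 100\right)} = \frac{1}{\sqrt{370} + \left(-18161 + 100\right)} = \frac{1}{\sqrt{370} - 18061} = \frac{1}{-18061 + \sqrt{370}}$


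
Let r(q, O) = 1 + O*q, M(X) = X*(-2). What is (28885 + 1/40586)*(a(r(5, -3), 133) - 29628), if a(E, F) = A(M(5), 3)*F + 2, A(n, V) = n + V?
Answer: -35822784252327/40586 ≈ -8.8264e+8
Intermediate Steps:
M(X) = -2*X
A(n, V) = V + n
a(E, F) = 2 - 7*F (a(E, F) = (3 - 2*5)*F + 2 = (3 - 10)*F + 2 = -7*F + 2 = 2 - 7*F)
(28885 + 1/40586)*(a(r(5, -3), 133) - 29628) = (28885 + 1/40586)*((2 - 7*133) - 29628) = (28885 + 1/40586)*((2 - 931) - 29628) = 1172326611*(-929 - 29628)/40586 = (1172326611/40586)*(-30557) = -35822784252327/40586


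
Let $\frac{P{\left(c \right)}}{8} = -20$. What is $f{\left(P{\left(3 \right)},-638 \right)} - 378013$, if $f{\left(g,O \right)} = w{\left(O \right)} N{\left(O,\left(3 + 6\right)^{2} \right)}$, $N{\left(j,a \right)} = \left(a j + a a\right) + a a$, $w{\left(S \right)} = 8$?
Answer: $-686461$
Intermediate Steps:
$P{\left(c \right)} = -160$ ($P{\left(c \right)} = 8 \left(-20\right) = -160$)
$N{\left(j,a \right)} = 2 a^{2} + a j$ ($N{\left(j,a \right)} = \left(a j + a^{2}\right) + a^{2} = \left(a^{2} + a j\right) + a^{2} = 2 a^{2} + a j$)
$f{\left(g,O \right)} = 104976 + 648 O$ ($f{\left(g,O \right)} = 8 \left(3 + 6\right)^{2} \left(O + 2 \left(3 + 6\right)^{2}\right) = 8 \cdot 9^{2} \left(O + 2 \cdot 9^{2}\right) = 8 \cdot 81 \left(O + 2 \cdot 81\right) = 8 \cdot 81 \left(O + 162\right) = 8 \cdot 81 \left(162 + O\right) = 8 \left(13122 + 81 O\right) = 104976 + 648 O$)
$f{\left(P{\left(3 \right)},-638 \right)} - 378013 = \left(104976 + 648 \left(-638\right)\right) - 378013 = \left(104976 - 413424\right) - 378013 = -308448 - 378013 = -686461$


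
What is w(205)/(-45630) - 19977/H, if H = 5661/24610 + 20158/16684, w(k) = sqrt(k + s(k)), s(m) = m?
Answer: -1025302644435/73817063 - sqrt(410)/45630 ≈ -13890.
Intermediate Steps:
w(k) = sqrt(2)*sqrt(k) (w(k) = sqrt(k + k) = sqrt(2*k) = sqrt(2)*sqrt(k))
H = 73817063/51324155 (H = 5661*(1/24610) + 20158*(1/16684) = 5661/24610 + 10079/8342 = 73817063/51324155 ≈ 1.4383)
w(205)/(-45630) - 19977/H = (sqrt(2)*sqrt(205))/(-45630) - 19977/73817063/51324155 = sqrt(410)*(-1/45630) - 19977*51324155/73817063 = -sqrt(410)/45630 - 1025302644435/73817063 = -1025302644435/73817063 - sqrt(410)/45630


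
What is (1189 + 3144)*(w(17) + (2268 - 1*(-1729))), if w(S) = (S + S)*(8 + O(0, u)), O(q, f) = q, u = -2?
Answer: 18497577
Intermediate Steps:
w(S) = 16*S (w(S) = (S + S)*(8 + 0) = (2*S)*8 = 16*S)
(1189 + 3144)*(w(17) + (2268 - 1*(-1729))) = (1189 + 3144)*(16*17 + (2268 - 1*(-1729))) = 4333*(272 + (2268 + 1729)) = 4333*(272 + 3997) = 4333*4269 = 18497577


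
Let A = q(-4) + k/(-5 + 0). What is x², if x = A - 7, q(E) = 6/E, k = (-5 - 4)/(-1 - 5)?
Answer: 1936/25 ≈ 77.440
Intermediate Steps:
k = 3/2 (k = -9/(-6) = -9*(-⅙) = 3/2 ≈ 1.5000)
A = -9/5 (A = 6/(-4) + 3/(2*(-5 + 0)) = 6*(-¼) + (3/2)/(-5) = -3/2 + (3/2)*(-⅕) = -3/2 - 3/10 = -9/5 ≈ -1.8000)
x = -44/5 (x = -9/5 - 7 = -44/5 ≈ -8.8000)
x² = (-44/5)² = 1936/25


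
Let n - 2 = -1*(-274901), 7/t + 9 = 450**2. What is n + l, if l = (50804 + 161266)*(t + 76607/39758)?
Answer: 917146922050624/1341772863 ≈ 6.8353e+5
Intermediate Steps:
t = 7/202491 (t = 7/(-9 + 450**2) = 7/(-9 + 202500) = 7/202491 ≈ 3.4569e-5)
n = 274903 (n = 2 - 1*(-274901) = 2 + 274901 = 274903)
l = 548289536693335/1341772863 (l = (50804 + 161266)*(7/202491 + 76607/39758) = 212070*(7/202491 + 76607*(1/39758)) = 212070*(7/202491 + 76607/39758) = 212070*(15512506343/8050637178) = 548289536693335/1341772863 ≈ 4.0863e+5)
n + l = 274903 + 548289536693335/1341772863 = 917146922050624/1341772863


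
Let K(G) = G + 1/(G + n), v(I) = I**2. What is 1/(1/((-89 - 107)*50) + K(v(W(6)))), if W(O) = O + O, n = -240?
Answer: 117600/16933163 ≈ 0.0069450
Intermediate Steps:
W(O) = 2*O
K(G) = G + 1/(-240 + G) (K(G) = G + 1/(G - 240) = G + 1/(-240 + G))
1/(1/((-89 - 107)*50) + K(v(W(6)))) = 1/(1/((-89 - 107)*50) + (1 + ((2*6)**2)**2 - 240*(2*6)**2)/(-240 + (2*6)**2)) = 1/(1/(-196*50) + (1 + (12**2)**2 - 240*12**2)/(-240 + 12**2)) = 1/(1/(-9800) + (1 + 144**2 - 240*144)/(-240 + 144)) = 1/(-1/9800 + (1 + 20736 - 34560)/(-96)) = 1/(-1/9800 - 1/96*(-13823)) = 1/(-1/9800 + 13823/96) = 1/(16933163/117600) = 117600/16933163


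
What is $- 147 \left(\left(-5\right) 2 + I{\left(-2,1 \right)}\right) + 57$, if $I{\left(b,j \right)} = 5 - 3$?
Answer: $1233$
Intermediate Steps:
$I{\left(b,j \right)} = 2$
$- 147 \left(\left(-5\right) 2 + I{\left(-2,1 \right)}\right) + 57 = - 147 \left(\left(-5\right) 2 + 2\right) + 57 = - 147 \left(-10 + 2\right) + 57 = \left(-147\right) \left(-8\right) + 57 = 1176 + 57 = 1233$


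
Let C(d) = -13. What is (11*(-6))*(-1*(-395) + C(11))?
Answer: -25212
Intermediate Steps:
(11*(-6))*(-1*(-395) + C(11)) = (11*(-6))*(-1*(-395) - 13) = -66*(395 - 13) = -66*382 = -25212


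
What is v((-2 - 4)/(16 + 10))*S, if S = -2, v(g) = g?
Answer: 6/13 ≈ 0.46154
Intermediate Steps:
v((-2 - 4)/(16 + 10))*S = ((-2 - 4)/(16 + 10))*(-2) = -6/26*(-2) = -6*1/26*(-2) = -3/13*(-2) = 6/13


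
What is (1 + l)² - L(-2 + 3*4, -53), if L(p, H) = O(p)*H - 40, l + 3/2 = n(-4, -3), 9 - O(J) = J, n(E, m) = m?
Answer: -¾ ≈ -0.75000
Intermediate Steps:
O(J) = 9 - J
l = -9/2 (l = -3/2 - 3 = -9/2 ≈ -4.5000)
L(p, H) = -40 + H*(9 - p) (L(p, H) = (9 - p)*H - 40 = H*(9 - p) - 40 = -40 + H*(9 - p))
(1 + l)² - L(-2 + 3*4, -53) = (1 - 9/2)² - (-40 - 1*(-53)*(-9 + (-2 + 3*4))) = (-7/2)² - (-40 - 1*(-53)*(-9 + (-2 + 12))) = 49/4 - (-40 - 1*(-53)*(-9 + 10)) = 49/4 - (-40 - 1*(-53)*1) = 49/4 - (-40 + 53) = 49/4 - 1*13 = 49/4 - 13 = -¾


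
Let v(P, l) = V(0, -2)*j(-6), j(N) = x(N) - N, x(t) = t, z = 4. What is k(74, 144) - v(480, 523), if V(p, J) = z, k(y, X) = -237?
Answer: -237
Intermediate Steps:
V(p, J) = 4
j(N) = 0 (j(N) = N - N = 0)
v(P, l) = 0 (v(P, l) = 4*0 = 0)
k(74, 144) - v(480, 523) = -237 - 1*0 = -237 + 0 = -237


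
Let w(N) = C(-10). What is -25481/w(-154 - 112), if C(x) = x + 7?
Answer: 25481/3 ≈ 8493.7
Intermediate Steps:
C(x) = 7 + x
w(N) = -3 (w(N) = 7 - 10 = -3)
-25481/w(-154 - 112) = -25481/(-3) = -25481*(-⅓) = 25481/3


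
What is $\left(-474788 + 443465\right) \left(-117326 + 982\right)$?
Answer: $3644243112$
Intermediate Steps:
$\left(-474788 + 443465\right) \left(-117326 + 982\right) = \left(-31323\right) \left(-116344\right) = 3644243112$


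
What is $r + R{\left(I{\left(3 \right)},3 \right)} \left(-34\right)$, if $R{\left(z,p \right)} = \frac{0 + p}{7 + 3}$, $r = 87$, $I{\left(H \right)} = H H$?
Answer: $\frac{384}{5} \approx 76.8$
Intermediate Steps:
$I{\left(H \right)} = H^{2}$
$R{\left(z,p \right)} = \frac{p}{10}$
$r + R{\left(I{\left(3 \right)},3 \right)} \left(-34\right) = 87 + \frac{1}{10} \cdot 3 \left(-34\right) = 87 + \frac{3}{10} \left(-34\right) = 87 - \frac{51}{5} = \frac{384}{5}$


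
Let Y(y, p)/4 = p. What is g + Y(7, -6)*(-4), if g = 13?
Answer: 109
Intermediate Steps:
Y(y, p) = 4*p
g + Y(7, -6)*(-4) = 13 + (4*(-6))*(-4) = 13 - 24*(-4) = 13 + 96 = 109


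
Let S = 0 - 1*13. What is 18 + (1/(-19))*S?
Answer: 355/19 ≈ 18.684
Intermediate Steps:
S = -13 (S = 0 - 13 = -13)
18 + (1/(-19))*S = 18 + (1/(-19))*(-13) = 18 + (1*(-1/19))*(-13) = 18 - 1/19*(-13) = 18 + 13/19 = 355/19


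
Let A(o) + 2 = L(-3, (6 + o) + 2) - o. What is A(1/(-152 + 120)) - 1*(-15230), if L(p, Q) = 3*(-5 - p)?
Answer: 487105/32 ≈ 15222.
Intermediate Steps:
L(p, Q) = -15 - 3*p
A(o) = -8 - o (A(o) = -2 + ((-15 - 3*(-3)) - o) = -2 + ((-15 + 9) - o) = -2 + (-6 - o) = -8 - o)
A(1/(-152 + 120)) - 1*(-15230) = (-8 - 1/(-152 + 120)) - 1*(-15230) = (-8 - 1/(-32)) + 15230 = (-8 - 1*(-1/32)) + 15230 = (-8 + 1/32) + 15230 = -255/32 + 15230 = 487105/32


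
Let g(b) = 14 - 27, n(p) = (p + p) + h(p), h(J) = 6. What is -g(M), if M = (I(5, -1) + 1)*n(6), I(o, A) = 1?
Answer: 13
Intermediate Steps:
n(p) = 6 + 2*p (n(p) = (p + p) + 6 = 2*p + 6 = 6 + 2*p)
M = 36 (M = (1 + 1)*(6 + 2*6) = 2*(6 + 12) = 2*18 = 36)
g(b) = -13
-g(M) = -1*(-13) = 13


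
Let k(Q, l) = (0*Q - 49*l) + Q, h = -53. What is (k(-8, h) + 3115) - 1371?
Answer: 4333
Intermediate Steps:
k(Q, l) = Q - 49*l (k(Q, l) = (0 - 49*l) + Q = -49*l + Q = Q - 49*l)
(k(-8, h) + 3115) - 1371 = ((-8 - 49*(-53)) + 3115) - 1371 = ((-8 + 2597) + 3115) - 1371 = (2589 + 3115) - 1371 = 5704 - 1371 = 4333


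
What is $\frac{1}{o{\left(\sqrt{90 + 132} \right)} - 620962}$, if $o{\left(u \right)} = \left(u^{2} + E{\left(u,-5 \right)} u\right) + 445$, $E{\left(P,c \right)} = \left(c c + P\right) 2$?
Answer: $- \frac{206617}{128071569067} - \frac{50 \sqrt{222}}{384214707201} \approx -1.6152 \cdot 10^{-6}$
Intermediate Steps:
$E{\left(P,c \right)} = 2 P + 2 c^{2}$ ($E{\left(P,c \right)} = \left(c^{2} + P\right) 2 = \left(P + c^{2}\right) 2 = 2 P + 2 c^{2}$)
$o{\left(u \right)} = 445 + u^{2} + u \left(50 + 2 u\right)$ ($o{\left(u \right)} = \left(u^{2} + \left(2 u + 2 \left(-5\right)^{2}\right) u\right) + 445 = \left(u^{2} + \left(2 u + 2 \cdot 25\right) u\right) + 445 = \left(u^{2} + \left(2 u + 50\right) u\right) + 445 = \left(u^{2} + \left(50 + 2 u\right) u\right) + 445 = \left(u^{2} + u \left(50 + 2 u\right)\right) + 445 = 445 + u^{2} + u \left(50 + 2 u\right)$)
$\frac{1}{o{\left(\sqrt{90 + 132} \right)} - 620962} = \frac{1}{\left(445 + 3 \left(\sqrt{90 + 132}\right)^{2} + 50 \sqrt{90 + 132}\right) - 620962} = \frac{1}{\left(445 + 3 \left(\sqrt{222}\right)^{2} + 50 \sqrt{222}\right) - 620962} = \frac{1}{\left(445 + 3 \cdot 222 + 50 \sqrt{222}\right) - 620962} = \frac{1}{\left(445 + 666 + 50 \sqrt{222}\right) - 620962} = \frac{1}{\left(1111 + 50 \sqrt{222}\right) - 620962} = \frac{1}{-619851 + 50 \sqrt{222}}$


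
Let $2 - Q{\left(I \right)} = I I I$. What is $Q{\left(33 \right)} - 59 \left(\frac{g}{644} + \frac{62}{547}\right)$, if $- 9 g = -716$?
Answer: $- \frac{28493266114}{792603} \approx -35949.0$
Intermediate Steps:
$Q{\left(I \right)} = 2 - I^{3}$ ($Q{\left(I \right)} = 2 - I I I = 2 - I^{2} I = 2 - I^{3}$)
$g = \frac{716}{9}$ ($g = \left(- \frac{1}{9}\right) \left(-716\right) = \frac{716}{9} \approx 79.556$)
$Q{\left(33 \right)} - 59 \left(\frac{g}{644} + \frac{62}{547}\right) = \left(2 - 33^{3}\right) - 59 \left(\frac{716}{9 \cdot 644} + \frac{62}{547}\right) = \left(2 - 35937\right) - 59 \left(\frac{716}{9} \cdot \frac{1}{644} + 62 \cdot \frac{1}{547}\right) = \left(2 - 35937\right) - 59 \left(\frac{179}{1449} + \frac{62}{547}\right) = -35935 - \frac{11077309}{792603} = - \frac{28493266114}{792603}$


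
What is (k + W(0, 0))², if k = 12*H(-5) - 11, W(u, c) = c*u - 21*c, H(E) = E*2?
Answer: 17161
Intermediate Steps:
H(E) = 2*E
W(u, c) = -21*c + c*u
k = -131 (k = 12*(2*(-5)) - 11 = 12*(-10) - 11 = -120 - 11 = -131)
(k + W(0, 0))² = (-131 + 0*(-21 + 0))² = (-131 + 0*(-21))² = (-131 + 0)² = (-131)² = 17161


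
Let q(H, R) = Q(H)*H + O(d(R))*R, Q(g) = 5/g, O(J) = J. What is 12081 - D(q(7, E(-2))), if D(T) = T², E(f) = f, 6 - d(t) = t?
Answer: 11960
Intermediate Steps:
d(t) = 6 - t
q(H, R) = 5 + R*(6 - R) (q(H, R) = (5/H)*H + (6 - R)*R = 5 + R*(6 - R))
12081 - D(q(7, E(-2))) = 12081 - (5 - 1*(-2)*(-6 - 2))² = 12081 - (5 - 1*(-2)*(-8))² = 12081 - (5 - 16)² = 12081 - 1*(-11)² = 12081 - 1*121 = 12081 - 121 = 11960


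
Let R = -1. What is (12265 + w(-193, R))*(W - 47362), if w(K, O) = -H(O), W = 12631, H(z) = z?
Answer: -426010446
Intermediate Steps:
w(K, O) = -O
(12265 + w(-193, R))*(W - 47362) = (12265 - 1*(-1))*(12631 - 47362) = (12265 + 1)*(-34731) = 12266*(-34731) = -426010446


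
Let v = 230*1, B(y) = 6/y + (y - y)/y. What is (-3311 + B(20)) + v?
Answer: -30807/10 ≈ -3080.7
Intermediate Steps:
B(y) = 6/y (B(y) = 6/y + 0/y = 6/y + 0 = 6/y)
v = 230
(-3311 + B(20)) + v = (-3311 + 6/20) + 230 = (-3311 + 6*(1/20)) + 230 = (-3311 + 3/10) + 230 = -33107/10 + 230 = -30807/10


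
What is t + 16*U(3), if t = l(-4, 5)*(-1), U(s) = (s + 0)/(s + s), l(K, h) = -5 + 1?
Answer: 12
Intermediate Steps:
l(K, h) = -4
U(s) = ½ (U(s) = s/((2*s)) = s*(1/(2*s)) = ½)
t = 4 (t = -4*(-1) = 4)
t + 16*U(3) = 4 + 16*(½) = 4 + 8 = 12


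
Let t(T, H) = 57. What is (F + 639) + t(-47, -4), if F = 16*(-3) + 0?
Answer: 648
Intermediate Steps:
F = -48 (F = -48 + 0 = -48)
(F + 639) + t(-47, -4) = (-48 + 639) + 57 = 591 + 57 = 648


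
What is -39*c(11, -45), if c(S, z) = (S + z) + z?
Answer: 3081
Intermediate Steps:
c(S, z) = S + 2*z
-39*c(11, -45) = -39*(11 + 2*(-45)) = -39*(11 - 90) = -39*(-79) = 3081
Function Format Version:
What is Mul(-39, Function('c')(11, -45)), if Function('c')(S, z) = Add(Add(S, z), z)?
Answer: 3081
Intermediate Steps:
Function('c')(S, z) = Add(S, Mul(2, z))
Mul(-39, Function('c')(11, -45)) = Mul(-39, Add(11, Mul(2, -45))) = Mul(-39, Add(11, -90)) = Mul(-39, -79) = 3081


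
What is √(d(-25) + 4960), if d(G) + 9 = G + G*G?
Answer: √5551 ≈ 74.505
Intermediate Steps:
d(G) = -9 + G + G² (d(G) = -9 + (G + G*G) = -9 + (G + G²) = -9 + G + G²)
√(d(-25) + 4960) = √((-9 - 25 + (-25)²) + 4960) = √((-9 - 25 + 625) + 4960) = √(591 + 4960) = √5551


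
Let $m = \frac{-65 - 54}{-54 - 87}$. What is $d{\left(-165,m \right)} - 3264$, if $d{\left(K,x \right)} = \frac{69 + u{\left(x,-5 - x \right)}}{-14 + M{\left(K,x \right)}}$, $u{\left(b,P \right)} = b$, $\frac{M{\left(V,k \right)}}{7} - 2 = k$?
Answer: $- \frac{2709064}{833} \approx -3252.2$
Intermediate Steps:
$M{\left(V,k \right)} = 14 + 7 k$
$m = \frac{119}{141}$ ($m = - \frac{119}{-141} = \left(-119\right) \left(- \frac{1}{141}\right) = \frac{119}{141} \approx 0.84397$)
$d{\left(K,x \right)} = \frac{69 + x}{7 x}$ ($d{\left(K,x \right)} = \frac{69 + x}{-14 + \left(14 + 7 x\right)} = \frac{69 + x}{7 x}$)
$d{\left(-165,m \right)} - 3264 = \frac{69 + \frac{119}{141}}{7 \cdot \frac{119}{141}} - 3264 = \frac{1}{7} \cdot \frac{141}{119} \cdot \frac{9848}{141} - 3264 = \frac{9848}{833} - 3264 = - \frac{2709064}{833}$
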